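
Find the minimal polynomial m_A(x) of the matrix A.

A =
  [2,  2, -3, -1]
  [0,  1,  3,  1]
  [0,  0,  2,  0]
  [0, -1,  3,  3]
x^3 - 6*x^2 + 12*x - 8

The characteristic polynomial is χ_A(x) = (x - 2)^4, so the eigenvalues are known. The minimal polynomial is
  m_A(x) = Π_λ (x − λ)^{k_λ}
where k_λ is the size of the *largest* Jordan block for λ (equivalently, the smallest k with (A − λI)^k v = 0 for every generalised eigenvector v of λ).

  λ = 2: largest Jordan block has size 3, contributing (x − 2)^3

So m_A(x) = (x - 2)^3 = x^3 - 6*x^2 + 12*x - 8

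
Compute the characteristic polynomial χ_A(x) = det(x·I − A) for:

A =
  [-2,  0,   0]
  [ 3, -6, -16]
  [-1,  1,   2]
x^3 + 6*x^2 + 12*x + 8

Expanding det(x·I − A) (e.g. by cofactor expansion or by noting that A is similar to its Jordan form J, which has the same characteristic polynomial as A) gives
  χ_A(x) = x^3 + 6*x^2 + 12*x + 8
which factors as (x + 2)^3. The eigenvalues (with algebraic multiplicities) are λ = -2 with multiplicity 3.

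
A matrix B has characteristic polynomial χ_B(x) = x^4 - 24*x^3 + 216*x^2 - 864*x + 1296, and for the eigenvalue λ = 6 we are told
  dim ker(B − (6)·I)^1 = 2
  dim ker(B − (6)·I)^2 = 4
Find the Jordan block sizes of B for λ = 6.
Block sizes for λ = 6: [2, 2]

From the dimensions of kernels of powers, the number of Jordan blocks of size at least j is d_j − d_{j−1} where d_j = dim ker(N^j) (with d_0 = 0). Computing the differences gives [2, 2].
The number of blocks of size exactly k is (#blocks of size ≥ k) − (#blocks of size ≥ k + 1), so the partition is: 2 block(s) of size 2.
In nonincreasing order the block sizes are [2, 2].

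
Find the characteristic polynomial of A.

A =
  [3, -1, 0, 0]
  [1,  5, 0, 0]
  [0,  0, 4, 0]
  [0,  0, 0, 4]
x^4 - 16*x^3 + 96*x^2 - 256*x + 256

Expanding det(x·I − A) (e.g. by cofactor expansion or by noting that A is similar to its Jordan form J, which has the same characteristic polynomial as A) gives
  χ_A(x) = x^4 - 16*x^3 + 96*x^2 - 256*x + 256
which factors as (x - 4)^4. The eigenvalues (with algebraic multiplicities) are λ = 4 with multiplicity 4.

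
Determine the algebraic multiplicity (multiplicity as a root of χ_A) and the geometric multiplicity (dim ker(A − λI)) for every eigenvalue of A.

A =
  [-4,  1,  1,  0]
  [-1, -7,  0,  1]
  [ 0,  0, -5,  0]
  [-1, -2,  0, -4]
λ = -5: alg = 4, geom = 2

Step 1 — factor the characteristic polynomial to read off the algebraic multiplicities:
  χ_A(x) = (x + 5)^4

Step 2 — compute geometric multiplicities via the rank-nullity identity g(λ) = n − rank(A − λI):
  rank(A − (-5)·I) = 2, so dim ker(A − (-5)·I) = n − 2 = 2

Summary:
  λ = -5: algebraic multiplicity = 4, geometric multiplicity = 2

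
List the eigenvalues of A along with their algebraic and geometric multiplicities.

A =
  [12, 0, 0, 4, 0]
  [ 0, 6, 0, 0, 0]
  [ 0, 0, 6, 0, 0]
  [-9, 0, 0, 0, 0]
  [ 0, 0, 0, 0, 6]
λ = 6: alg = 5, geom = 4

Step 1 — factor the characteristic polynomial to read off the algebraic multiplicities:
  χ_A(x) = (x - 6)^5

Step 2 — compute geometric multiplicities via the rank-nullity identity g(λ) = n − rank(A − λI):
  rank(A − (6)·I) = 1, so dim ker(A − (6)·I) = n − 1 = 4

Summary:
  λ = 6: algebraic multiplicity = 5, geometric multiplicity = 4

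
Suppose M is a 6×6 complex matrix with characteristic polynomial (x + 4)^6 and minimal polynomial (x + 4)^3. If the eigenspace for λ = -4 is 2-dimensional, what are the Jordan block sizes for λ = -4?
Block sizes for λ = -4: [3, 3]

Step 1 — from the characteristic polynomial, algebraic multiplicity of λ = -4 is 6. From dim ker(M − (-4)·I) = 2, there are exactly 2 Jordan blocks for λ = -4.
Step 2 — from the minimal polynomial, the factor (x + 4)^3 tells us the largest block for λ = -4 has size 3.
Step 3 — with total size 6, 2 blocks, and largest block 3, the block sizes (in nonincreasing order) are [3, 3].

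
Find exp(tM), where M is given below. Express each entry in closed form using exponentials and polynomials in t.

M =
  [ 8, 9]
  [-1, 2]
e^{tM} =
  [3*t*exp(5*t) + exp(5*t), 9*t*exp(5*t)]
  [-t*exp(5*t), -3*t*exp(5*t) + exp(5*t)]

Strategy: write M = P · J · P⁻¹ where J is a Jordan canonical form, so e^{tM} = P · e^{tJ} · P⁻¹, and e^{tJ} can be computed block-by-block.

M has Jordan form
J =
  [5, 1]
  [0, 5]
(up to reordering of blocks).

Per-block formulas:
  For a 2×2 Jordan block J_2(5): exp(t · J_2(5)) = e^(5t)·(I + t·N), where N is the 2×2 nilpotent shift.

After assembling e^{tJ} and conjugating by P, we get:

e^{tM} =
  [3*t*exp(5*t) + exp(5*t), 9*t*exp(5*t)]
  [-t*exp(5*t), -3*t*exp(5*t) + exp(5*t)]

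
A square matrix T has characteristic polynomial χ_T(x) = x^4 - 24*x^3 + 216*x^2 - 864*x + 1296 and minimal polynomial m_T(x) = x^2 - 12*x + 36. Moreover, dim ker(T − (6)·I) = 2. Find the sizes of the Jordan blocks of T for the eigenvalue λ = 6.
Block sizes for λ = 6: [2, 2]

Step 1 — from the characteristic polynomial, algebraic multiplicity of λ = 6 is 4. From dim ker(T − (6)·I) = 2, there are exactly 2 Jordan blocks for λ = 6.
Step 2 — from the minimal polynomial, the factor (x − 6)^2 tells us the largest block for λ = 6 has size 2.
Step 3 — with total size 4, 2 blocks, and largest block 2, the block sizes (in nonincreasing order) are [2, 2].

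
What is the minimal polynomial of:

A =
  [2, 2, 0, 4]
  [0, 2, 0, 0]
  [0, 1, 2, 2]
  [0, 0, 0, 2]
x^2 - 4*x + 4

The characteristic polynomial is χ_A(x) = (x - 2)^4, so the eigenvalues are known. The minimal polynomial is
  m_A(x) = Π_λ (x − λ)^{k_λ}
where k_λ is the size of the *largest* Jordan block for λ (equivalently, the smallest k with (A − λI)^k v = 0 for every generalised eigenvector v of λ).

  λ = 2: largest Jordan block has size 2, contributing (x − 2)^2

So m_A(x) = (x - 2)^2 = x^2 - 4*x + 4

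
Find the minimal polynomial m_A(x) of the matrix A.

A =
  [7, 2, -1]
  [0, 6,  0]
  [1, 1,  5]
x^3 - 18*x^2 + 108*x - 216

The characteristic polynomial is χ_A(x) = (x - 6)^3, so the eigenvalues are known. The minimal polynomial is
  m_A(x) = Π_λ (x − λ)^{k_λ}
where k_λ is the size of the *largest* Jordan block for λ (equivalently, the smallest k with (A − λI)^k v = 0 for every generalised eigenvector v of λ).

  λ = 6: largest Jordan block has size 3, contributing (x − 6)^3

So m_A(x) = (x - 6)^3 = x^3 - 18*x^2 + 108*x - 216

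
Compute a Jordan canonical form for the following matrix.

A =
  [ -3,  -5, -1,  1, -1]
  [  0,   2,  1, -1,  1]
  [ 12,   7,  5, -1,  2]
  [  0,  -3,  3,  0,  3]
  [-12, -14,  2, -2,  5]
J_1(-3) ⊕ J_3(3) ⊕ J_1(3)

The characteristic polynomial is
  det(x·I − A) = x^5 - 9*x^4 + 18*x^3 + 54*x^2 - 243*x + 243 = (x - 3)^4*(x + 3)

Eigenvalues and multiplicities (the geometric multiplicity of λ is n − rank(A − λI), which equals the number of Jordan blocks for λ):
  λ = -3: algebraic multiplicity = 1, geometric multiplicity = 1
  λ = 3: algebraic multiplicity = 4, geometric multiplicity = 2

Determining the block sizes for each eigenvalue:
  λ = -3: one block (gm = 1), so the single block has size am = 1 → block sizes [1]
  λ = 3: with am = 4 and gm = 2, the partition is not yet determined (e.g. several partitions of 4 into 2 parts exist). Let N = A − (3)·I. Computing rank(N^1) = 3, rank(N^2) = 2, rank(N^3) = 1; the number of blocks of size ≥ j is rank(N^{j−1}) − rank(N^j), giving [2, 1, 1]. So we have 1 block(s) of size 3, 1 block(s) of size 1 → block sizes [3, 1]

Assembling the blocks gives a Jordan form
J =
  [-3, 0, 0, 0, 0]
  [ 0, 3, 1, 0, 0]
  [ 0, 0, 3, 1, 0]
  [ 0, 0, 0, 3, 0]
  [ 0, 0, 0, 0, 3]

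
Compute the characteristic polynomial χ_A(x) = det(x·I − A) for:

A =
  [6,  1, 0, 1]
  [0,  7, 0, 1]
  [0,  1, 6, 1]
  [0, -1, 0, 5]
x^4 - 24*x^3 + 216*x^2 - 864*x + 1296

Expanding det(x·I − A) (e.g. by cofactor expansion or by noting that A is similar to its Jordan form J, which has the same characteristic polynomial as A) gives
  χ_A(x) = x^4 - 24*x^3 + 216*x^2 - 864*x + 1296
which factors as (x - 6)^4. The eigenvalues (with algebraic multiplicities) are λ = 6 with multiplicity 4.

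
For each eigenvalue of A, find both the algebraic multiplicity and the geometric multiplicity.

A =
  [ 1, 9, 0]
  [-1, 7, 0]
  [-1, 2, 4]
λ = 4: alg = 3, geom = 1

Step 1 — factor the characteristic polynomial to read off the algebraic multiplicities:
  χ_A(x) = (x - 4)^3

Step 2 — compute geometric multiplicities via the rank-nullity identity g(λ) = n − rank(A − λI):
  rank(A − (4)·I) = 2, so dim ker(A − (4)·I) = n − 2 = 1

Summary:
  λ = 4: algebraic multiplicity = 3, geometric multiplicity = 1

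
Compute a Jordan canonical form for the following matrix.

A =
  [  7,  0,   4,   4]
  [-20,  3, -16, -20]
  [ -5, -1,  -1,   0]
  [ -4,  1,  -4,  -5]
J_2(1) ⊕ J_2(1)

The characteristic polynomial is
  det(x·I − A) = x^4 - 4*x^3 + 6*x^2 - 4*x + 1 = (x - 1)^4

Eigenvalues and multiplicities (the geometric multiplicity of λ is n − rank(A − λI), which equals the number of Jordan blocks for λ):
  λ = 1: algebraic multiplicity = 4, geometric multiplicity = 2

Determining the block sizes for each eigenvalue:
  λ = 1: with am = 4 and gm = 2, the partition is not yet determined (e.g. several partitions of 4 into 2 parts exist). Let N = A − (1)·I. Computing rank(N^1) = 2, rank(N^2) = 0; the number of blocks of size ≥ j is rank(N^{j−1}) − rank(N^j), giving [2, 2]. So we have 2 block(s) of size 2 → block sizes [2, 2]

Assembling the blocks gives a Jordan form
J =
  [1, 1, 0, 0]
  [0, 1, 0, 0]
  [0, 0, 1, 1]
  [0, 0, 0, 1]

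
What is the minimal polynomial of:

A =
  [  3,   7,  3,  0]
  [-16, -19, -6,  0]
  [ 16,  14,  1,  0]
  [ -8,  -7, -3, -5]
x^2 + 10*x + 25

The characteristic polynomial is χ_A(x) = (x + 5)^4, so the eigenvalues are known. The minimal polynomial is
  m_A(x) = Π_λ (x − λ)^{k_λ}
where k_λ is the size of the *largest* Jordan block for λ (equivalently, the smallest k with (A − λI)^k v = 0 for every generalised eigenvector v of λ).

  λ = -5: largest Jordan block has size 2, contributing (x + 5)^2

So m_A(x) = (x + 5)^2 = x^2 + 10*x + 25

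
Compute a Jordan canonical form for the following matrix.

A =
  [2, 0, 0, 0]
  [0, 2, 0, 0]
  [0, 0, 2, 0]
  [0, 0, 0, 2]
J_1(2) ⊕ J_1(2) ⊕ J_1(2) ⊕ J_1(2)

The characteristic polynomial is
  det(x·I − A) = x^4 - 8*x^3 + 24*x^2 - 32*x + 16 = (x - 2)^4

Eigenvalues and multiplicities (the geometric multiplicity of λ is n − rank(A − λI), which equals the number of Jordan blocks for λ):
  λ = 2: algebraic multiplicity = 4, geometric multiplicity = 4

Determining the block sizes for each eigenvalue:
  λ = 2: gm = am = 4, so every block has size 1 → block sizes [1, 1, 1, 1]

Assembling the blocks gives a Jordan form
J =
  [2, 0, 0, 0]
  [0, 2, 0, 0]
  [0, 0, 2, 0]
  [0, 0, 0, 2]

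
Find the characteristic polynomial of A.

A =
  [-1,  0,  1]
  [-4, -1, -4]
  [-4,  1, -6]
x^3 + 8*x^2 + 21*x + 18

Expanding det(x·I − A) (e.g. by cofactor expansion or by noting that A is similar to its Jordan form J, which has the same characteristic polynomial as A) gives
  χ_A(x) = x^3 + 8*x^2 + 21*x + 18
which factors as (x + 2)*(x + 3)^2. The eigenvalues (with algebraic multiplicities) are λ = -3 with multiplicity 2, λ = -2 with multiplicity 1.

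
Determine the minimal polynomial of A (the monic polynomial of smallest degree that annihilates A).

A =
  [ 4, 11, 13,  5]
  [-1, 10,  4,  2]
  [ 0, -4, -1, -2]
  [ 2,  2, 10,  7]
x^3 - 15*x^2 + 75*x - 125

The characteristic polynomial is χ_A(x) = (x - 5)^4, so the eigenvalues are known. The minimal polynomial is
  m_A(x) = Π_λ (x − λ)^{k_λ}
where k_λ is the size of the *largest* Jordan block for λ (equivalently, the smallest k with (A − λI)^k v = 0 for every generalised eigenvector v of λ).

  λ = 5: largest Jordan block has size 3, contributing (x − 5)^3

So m_A(x) = (x - 5)^3 = x^3 - 15*x^2 + 75*x - 125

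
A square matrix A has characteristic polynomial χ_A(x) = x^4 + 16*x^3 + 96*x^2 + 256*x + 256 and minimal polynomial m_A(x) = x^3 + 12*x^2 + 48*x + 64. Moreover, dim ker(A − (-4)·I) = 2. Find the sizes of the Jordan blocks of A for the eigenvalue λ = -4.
Block sizes for λ = -4: [3, 1]

Step 1 — from the characteristic polynomial, algebraic multiplicity of λ = -4 is 4. From dim ker(A − (-4)·I) = 2, there are exactly 2 Jordan blocks for λ = -4.
Step 2 — from the minimal polynomial, the factor (x + 4)^3 tells us the largest block for λ = -4 has size 3.
Step 3 — with total size 4, 2 blocks, and largest block 3, the block sizes (in nonincreasing order) are [3, 1].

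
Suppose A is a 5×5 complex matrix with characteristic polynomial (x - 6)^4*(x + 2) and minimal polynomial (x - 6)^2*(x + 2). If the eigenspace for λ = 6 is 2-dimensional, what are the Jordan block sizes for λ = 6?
Block sizes for λ = 6: [2, 2]

Step 1 — from the characteristic polynomial, algebraic multiplicity of λ = 6 is 4. From dim ker(A − (6)·I) = 2, there are exactly 2 Jordan blocks for λ = 6.
Step 2 — from the minimal polynomial, the factor (x − 6)^2 tells us the largest block for λ = 6 has size 2.
Step 3 — with total size 4, 2 blocks, and largest block 2, the block sizes (in nonincreasing order) are [2, 2].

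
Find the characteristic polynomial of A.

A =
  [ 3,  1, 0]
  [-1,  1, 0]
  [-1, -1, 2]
x^3 - 6*x^2 + 12*x - 8

Expanding det(x·I − A) (e.g. by cofactor expansion or by noting that A is similar to its Jordan form J, which has the same characteristic polynomial as A) gives
  χ_A(x) = x^3 - 6*x^2 + 12*x - 8
which factors as (x - 2)^3. The eigenvalues (with algebraic multiplicities) are λ = 2 with multiplicity 3.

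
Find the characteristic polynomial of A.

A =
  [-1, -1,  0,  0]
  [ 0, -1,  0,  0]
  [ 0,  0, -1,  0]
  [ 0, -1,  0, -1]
x^4 + 4*x^3 + 6*x^2 + 4*x + 1

Expanding det(x·I − A) (e.g. by cofactor expansion or by noting that A is similar to its Jordan form J, which has the same characteristic polynomial as A) gives
  χ_A(x) = x^4 + 4*x^3 + 6*x^2 + 4*x + 1
which factors as (x + 1)^4. The eigenvalues (with algebraic multiplicities) are λ = -1 with multiplicity 4.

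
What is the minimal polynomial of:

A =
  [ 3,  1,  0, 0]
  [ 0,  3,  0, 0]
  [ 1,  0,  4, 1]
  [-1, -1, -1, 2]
x^2 - 6*x + 9

The characteristic polynomial is χ_A(x) = (x - 3)^4, so the eigenvalues are known. The minimal polynomial is
  m_A(x) = Π_λ (x − λ)^{k_λ}
where k_λ is the size of the *largest* Jordan block for λ (equivalently, the smallest k with (A − λI)^k v = 0 for every generalised eigenvector v of λ).

  λ = 3: largest Jordan block has size 2, contributing (x − 3)^2

So m_A(x) = (x - 3)^2 = x^2 - 6*x + 9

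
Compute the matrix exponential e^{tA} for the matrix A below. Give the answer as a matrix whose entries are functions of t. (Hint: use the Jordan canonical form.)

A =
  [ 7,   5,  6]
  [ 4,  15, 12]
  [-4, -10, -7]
e^{tA} =
  [2*t*exp(5*t) + exp(5*t), 5*t*exp(5*t), 6*t*exp(5*t)]
  [4*t*exp(5*t), 10*t*exp(5*t) + exp(5*t), 12*t*exp(5*t)]
  [-4*t*exp(5*t), -10*t*exp(5*t), -12*t*exp(5*t) + exp(5*t)]

Strategy: write A = P · J · P⁻¹ where J is a Jordan canonical form, so e^{tA} = P · e^{tJ} · P⁻¹, and e^{tJ} can be computed block-by-block.

A has Jordan form
J =
  [5, 1, 0]
  [0, 5, 0]
  [0, 0, 5]
(up to reordering of blocks).

Per-block formulas:
  For a 1×1 block at λ = 5: exp(t · [5]) = [e^(5t)].
  For a 2×2 Jordan block J_2(5): exp(t · J_2(5)) = e^(5t)·(I + t·N), where N is the 2×2 nilpotent shift.

After assembling e^{tJ} and conjugating by P, we get:

e^{tA} =
  [2*t*exp(5*t) + exp(5*t), 5*t*exp(5*t), 6*t*exp(5*t)]
  [4*t*exp(5*t), 10*t*exp(5*t) + exp(5*t), 12*t*exp(5*t)]
  [-4*t*exp(5*t), -10*t*exp(5*t), -12*t*exp(5*t) + exp(5*t)]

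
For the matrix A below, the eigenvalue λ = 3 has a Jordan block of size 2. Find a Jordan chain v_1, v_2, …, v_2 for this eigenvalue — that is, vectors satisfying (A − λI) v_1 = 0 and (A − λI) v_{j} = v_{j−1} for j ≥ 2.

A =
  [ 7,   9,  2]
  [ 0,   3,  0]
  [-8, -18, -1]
A Jordan chain for λ = 3 of length 2:
v_1 = (4, 0, -8)ᵀ
v_2 = (1, 0, 0)ᵀ

Let N = A − (3)·I. We want v_2 with N^2 v_2 = 0 but N^1 v_2 ≠ 0; then v_{j-1} := N · v_j for j = 2, …, 2.

Pick v_2 = (1, 0, 0)ᵀ.
Then v_1 = N · v_2 = (4, 0, -8)ᵀ.

Sanity check: (A − (3)·I) v_1 = (0, 0, 0)ᵀ = 0. ✓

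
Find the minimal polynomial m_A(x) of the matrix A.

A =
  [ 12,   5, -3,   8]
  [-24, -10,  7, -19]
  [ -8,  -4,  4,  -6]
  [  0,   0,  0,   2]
x^3 - 6*x^2 + 12*x - 8

The characteristic polynomial is χ_A(x) = (x - 2)^4, so the eigenvalues are known. The minimal polynomial is
  m_A(x) = Π_λ (x − λ)^{k_λ}
where k_λ is the size of the *largest* Jordan block for λ (equivalently, the smallest k with (A − λI)^k v = 0 for every generalised eigenvector v of λ).

  λ = 2: largest Jordan block has size 3, contributing (x − 2)^3

So m_A(x) = (x - 2)^3 = x^3 - 6*x^2 + 12*x - 8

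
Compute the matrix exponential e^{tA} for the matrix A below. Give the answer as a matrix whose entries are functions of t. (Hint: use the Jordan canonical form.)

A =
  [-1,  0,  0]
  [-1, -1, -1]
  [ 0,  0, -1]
e^{tA} =
  [exp(-t), 0, 0]
  [-t*exp(-t), exp(-t), -t*exp(-t)]
  [0, 0, exp(-t)]

Strategy: write A = P · J · P⁻¹ where J is a Jordan canonical form, so e^{tA} = P · e^{tJ} · P⁻¹, and e^{tJ} can be computed block-by-block.

A has Jordan form
J =
  [-1,  1,  0]
  [ 0, -1,  0]
  [ 0,  0, -1]
(up to reordering of blocks).

Per-block formulas:
  For a 2×2 Jordan block J_2(-1): exp(t · J_2(-1)) = e^(-1t)·(I + t·N), where N is the 2×2 nilpotent shift.
  For a 1×1 block at λ = -1: exp(t · [-1]) = [e^(-1t)].

After assembling e^{tJ} and conjugating by P, we get:

e^{tA} =
  [exp(-t), 0, 0]
  [-t*exp(-t), exp(-t), -t*exp(-t)]
  [0, 0, exp(-t)]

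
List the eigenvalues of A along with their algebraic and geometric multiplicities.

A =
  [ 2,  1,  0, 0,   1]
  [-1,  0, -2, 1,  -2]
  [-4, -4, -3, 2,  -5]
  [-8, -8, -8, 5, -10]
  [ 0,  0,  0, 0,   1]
λ = 1: alg = 5, geom = 2

Step 1 — factor the characteristic polynomial to read off the algebraic multiplicities:
  χ_A(x) = (x - 1)^5

Step 2 — compute geometric multiplicities via the rank-nullity identity g(λ) = n − rank(A − λI):
  rank(A − (1)·I) = 3, so dim ker(A − (1)·I) = n − 3 = 2

Summary:
  λ = 1: algebraic multiplicity = 5, geometric multiplicity = 2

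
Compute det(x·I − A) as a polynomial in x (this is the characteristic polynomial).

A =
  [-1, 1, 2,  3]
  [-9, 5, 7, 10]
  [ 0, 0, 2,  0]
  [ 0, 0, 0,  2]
x^4 - 8*x^3 + 24*x^2 - 32*x + 16

Expanding det(x·I − A) (e.g. by cofactor expansion or by noting that A is similar to its Jordan form J, which has the same characteristic polynomial as A) gives
  χ_A(x) = x^4 - 8*x^3 + 24*x^2 - 32*x + 16
which factors as (x - 2)^4. The eigenvalues (with algebraic multiplicities) are λ = 2 with multiplicity 4.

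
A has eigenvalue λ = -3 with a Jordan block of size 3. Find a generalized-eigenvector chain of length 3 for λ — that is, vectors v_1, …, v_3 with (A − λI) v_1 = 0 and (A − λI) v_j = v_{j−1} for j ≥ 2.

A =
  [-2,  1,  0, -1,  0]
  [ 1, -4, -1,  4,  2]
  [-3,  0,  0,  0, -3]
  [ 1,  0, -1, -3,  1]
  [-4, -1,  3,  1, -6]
A Jordan chain for λ = -3 of length 3:
v_1 = (1, -1, 0, 0, -1)ᵀ
v_2 = (1, 1, -3, 1, -4)ᵀ
v_3 = (1, 0, 0, 0, 0)ᵀ

Let N = A − (-3)·I. We want v_3 with N^3 v_3 = 0 but N^2 v_3 ≠ 0; then v_{j-1} := N · v_j for j = 3, …, 2.

Pick v_3 = (1, 0, 0, 0, 0)ᵀ.
Then v_2 = N · v_3 = (1, 1, -3, 1, -4)ᵀ.
Then v_1 = N · v_2 = (1, -1, 0, 0, -1)ᵀ.

Sanity check: (A − (-3)·I) v_1 = (0, 0, 0, 0, 0)ᵀ = 0. ✓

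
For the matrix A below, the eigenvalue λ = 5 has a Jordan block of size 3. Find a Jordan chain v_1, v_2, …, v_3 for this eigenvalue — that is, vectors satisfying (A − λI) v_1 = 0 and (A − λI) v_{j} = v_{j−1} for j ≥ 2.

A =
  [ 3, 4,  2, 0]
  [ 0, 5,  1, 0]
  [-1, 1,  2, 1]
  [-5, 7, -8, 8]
A Jordan chain for λ = 5 of length 3:
v_1 = (-2, -1, 0, -1)ᵀ
v_2 = (0, 0, -1, -3)ᵀ
v_3 = (2, 1, 0, 0)ᵀ

Let N = A − (5)·I. We want v_3 with N^3 v_3 = 0 but N^2 v_3 ≠ 0; then v_{j-1} := N · v_j for j = 3, …, 2.

Pick v_3 = (2, 1, 0, 0)ᵀ.
Then v_2 = N · v_3 = (0, 0, -1, -3)ᵀ.
Then v_1 = N · v_2 = (-2, -1, 0, -1)ᵀ.

Sanity check: (A − (5)·I) v_1 = (0, 0, 0, 0)ᵀ = 0. ✓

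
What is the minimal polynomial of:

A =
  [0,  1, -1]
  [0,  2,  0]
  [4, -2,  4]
x^2 - 4*x + 4

The characteristic polynomial is χ_A(x) = (x - 2)^3, so the eigenvalues are known. The minimal polynomial is
  m_A(x) = Π_λ (x − λ)^{k_λ}
where k_λ is the size of the *largest* Jordan block for λ (equivalently, the smallest k with (A − λI)^k v = 0 for every generalised eigenvector v of λ).

  λ = 2: largest Jordan block has size 2, contributing (x − 2)^2

So m_A(x) = (x - 2)^2 = x^2 - 4*x + 4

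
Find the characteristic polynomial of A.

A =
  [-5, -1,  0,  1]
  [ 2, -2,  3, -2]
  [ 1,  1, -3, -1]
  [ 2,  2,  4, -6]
x^4 + 16*x^3 + 96*x^2 + 256*x + 256

Expanding det(x·I − A) (e.g. by cofactor expansion or by noting that A is similar to its Jordan form J, which has the same characteristic polynomial as A) gives
  χ_A(x) = x^4 + 16*x^3 + 96*x^2 + 256*x + 256
which factors as (x + 4)^4. The eigenvalues (with algebraic multiplicities) are λ = -4 with multiplicity 4.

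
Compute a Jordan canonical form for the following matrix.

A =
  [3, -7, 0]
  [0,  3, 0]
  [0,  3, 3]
J_2(3) ⊕ J_1(3)

The characteristic polynomial is
  det(x·I − A) = x^3 - 9*x^2 + 27*x - 27 = (x - 3)^3

Eigenvalues and multiplicities (the geometric multiplicity of λ is n − rank(A − λI), which equals the number of Jordan blocks for λ):
  λ = 3: algebraic multiplicity = 3, geometric multiplicity = 2

Determining the block sizes for each eigenvalue:
  λ = 3: 2 blocks summing to 3 forces exactly one block of size 2 and the rest size 1 → block sizes [2, 1]

Assembling the blocks gives a Jordan form
J =
  [3, 1, 0]
  [0, 3, 0]
  [0, 0, 3]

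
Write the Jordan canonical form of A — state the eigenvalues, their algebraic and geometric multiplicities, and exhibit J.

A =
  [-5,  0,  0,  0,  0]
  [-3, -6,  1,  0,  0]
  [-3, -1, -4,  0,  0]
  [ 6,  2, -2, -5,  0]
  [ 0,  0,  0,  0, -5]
J_2(-5) ⊕ J_1(-5) ⊕ J_1(-5) ⊕ J_1(-5)

The characteristic polynomial is
  det(x·I − A) = x^5 + 25*x^4 + 250*x^3 + 1250*x^2 + 3125*x + 3125 = (x + 5)^5

Eigenvalues and multiplicities (the geometric multiplicity of λ is n − rank(A − λI), which equals the number of Jordan blocks for λ):
  λ = -5: algebraic multiplicity = 5, geometric multiplicity = 4

Determining the block sizes for each eigenvalue:
  λ = -5: 4 blocks summing to 5 forces exactly one block of size 2 and the rest size 1 → block sizes [2, 1, 1, 1]

Assembling the blocks gives a Jordan form
J =
  [-5,  1,  0,  0,  0]
  [ 0, -5,  0,  0,  0]
  [ 0,  0, -5,  0,  0]
  [ 0,  0,  0, -5,  0]
  [ 0,  0,  0,  0, -5]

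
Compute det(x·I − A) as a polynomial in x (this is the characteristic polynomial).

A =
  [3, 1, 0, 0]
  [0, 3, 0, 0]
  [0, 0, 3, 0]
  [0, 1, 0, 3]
x^4 - 12*x^3 + 54*x^2 - 108*x + 81

Expanding det(x·I − A) (e.g. by cofactor expansion or by noting that A is similar to its Jordan form J, which has the same characteristic polynomial as A) gives
  χ_A(x) = x^4 - 12*x^3 + 54*x^2 - 108*x + 81
which factors as (x - 3)^4. The eigenvalues (with algebraic multiplicities) are λ = 3 with multiplicity 4.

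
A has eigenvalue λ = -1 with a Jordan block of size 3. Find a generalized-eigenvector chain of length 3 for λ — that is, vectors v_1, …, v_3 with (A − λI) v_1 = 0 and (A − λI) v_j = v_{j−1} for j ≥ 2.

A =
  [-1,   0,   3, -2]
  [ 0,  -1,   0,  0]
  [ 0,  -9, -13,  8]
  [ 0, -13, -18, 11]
A Jordan chain for λ = -1 of length 3:
v_1 = (-1, 0, 4, 6)ᵀ
v_2 = (0, 0, -9, -13)ᵀ
v_3 = (0, 1, 0, 0)ᵀ

Let N = A − (-1)·I. We want v_3 with N^3 v_3 = 0 but N^2 v_3 ≠ 0; then v_{j-1} := N · v_j for j = 3, …, 2.

Pick v_3 = (0, 1, 0, 0)ᵀ.
Then v_2 = N · v_3 = (0, 0, -9, -13)ᵀ.
Then v_1 = N · v_2 = (-1, 0, 4, 6)ᵀ.

Sanity check: (A − (-1)·I) v_1 = (0, 0, 0, 0)ᵀ = 0. ✓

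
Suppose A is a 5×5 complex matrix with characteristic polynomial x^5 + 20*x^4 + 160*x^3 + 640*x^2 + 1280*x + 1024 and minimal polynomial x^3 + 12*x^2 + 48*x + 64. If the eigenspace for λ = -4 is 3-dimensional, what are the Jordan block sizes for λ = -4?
Block sizes for λ = -4: [3, 1, 1]

Step 1 — from the characteristic polynomial, algebraic multiplicity of λ = -4 is 5. From dim ker(A − (-4)·I) = 3, there are exactly 3 Jordan blocks for λ = -4.
Step 2 — from the minimal polynomial, the factor (x + 4)^3 tells us the largest block for λ = -4 has size 3.
Step 3 — with total size 5, 3 blocks, and largest block 3, the block sizes (in nonincreasing order) are [3, 1, 1].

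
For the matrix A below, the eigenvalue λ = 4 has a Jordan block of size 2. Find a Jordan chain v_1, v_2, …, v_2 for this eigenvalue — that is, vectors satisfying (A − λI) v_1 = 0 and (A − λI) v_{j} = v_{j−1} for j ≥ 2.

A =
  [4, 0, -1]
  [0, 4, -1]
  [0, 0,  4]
A Jordan chain for λ = 4 of length 2:
v_1 = (-1, -1, 0)ᵀ
v_2 = (0, 0, 1)ᵀ

Let N = A − (4)·I. We want v_2 with N^2 v_2 = 0 but N^1 v_2 ≠ 0; then v_{j-1} := N · v_j for j = 2, …, 2.

Pick v_2 = (0, 0, 1)ᵀ.
Then v_1 = N · v_2 = (-1, -1, 0)ᵀ.

Sanity check: (A − (4)·I) v_1 = (0, 0, 0)ᵀ = 0. ✓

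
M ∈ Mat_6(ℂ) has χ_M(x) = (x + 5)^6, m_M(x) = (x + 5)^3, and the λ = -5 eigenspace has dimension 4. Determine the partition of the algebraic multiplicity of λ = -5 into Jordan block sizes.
Block sizes for λ = -5: [3, 1, 1, 1]

Step 1 — from the characteristic polynomial, algebraic multiplicity of λ = -5 is 6. From dim ker(M − (-5)·I) = 4, there are exactly 4 Jordan blocks for λ = -5.
Step 2 — from the minimal polynomial, the factor (x + 5)^3 tells us the largest block for λ = -5 has size 3.
Step 3 — with total size 6, 4 blocks, and largest block 3, the block sizes (in nonincreasing order) are [3, 1, 1, 1].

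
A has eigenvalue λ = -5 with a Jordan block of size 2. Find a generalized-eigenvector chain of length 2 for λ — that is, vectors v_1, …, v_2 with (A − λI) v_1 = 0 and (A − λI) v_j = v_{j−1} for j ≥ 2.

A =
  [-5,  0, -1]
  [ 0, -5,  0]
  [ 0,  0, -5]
A Jordan chain for λ = -5 of length 2:
v_1 = (-1, 0, 0)ᵀ
v_2 = (0, 0, 1)ᵀ

Let N = A − (-5)·I. We want v_2 with N^2 v_2 = 0 but N^1 v_2 ≠ 0; then v_{j-1} := N · v_j for j = 2, …, 2.

Pick v_2 = (0, 0, 1)ᵀ.
Then v_1 = N · v_2 = (-1, 0, 0)ᵀ.

Sanity check: (A − (-5)·I) v_1 = (0, 0, 0)ᵀ = 0. ✓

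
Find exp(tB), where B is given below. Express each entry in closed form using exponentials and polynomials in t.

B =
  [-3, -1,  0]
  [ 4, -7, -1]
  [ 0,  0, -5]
e^{tB} =
  [2*t*exp(-5*t) + exp(-5*t), -t*exp(-5*t), t^2*exp(-5*t)/2]
  [4*t*exp(-5*t), -2*t*exp(-5*t) + exp(-5*t), t^2*exp(-5*t) - t*exp(-5*t)]
  [0, 0, exp(-5*t)]

Strategy: write B = P · J · P⁻¹ where J is a Jordan canonical form, so e^{tB} = P · e^{tJ} · P⁻¹, and e^{tJ} can be computed block-by-block.

B has Jordan form
J =
  [-5,  1,  0]
  [ 0, -5,  1]
  [ 0,  0, -5]
(up to reordering of blocks).

Per-block formulas:
  For a 3×3 Jordan block J_3(-5): exp(t · J_3(-5)) = e^(-5t)·(I + t·N + (t^2/2)·N^2), where N is the 3×3 nilpotent shift.

After assembling e^{tJ} and conjugating by P, we get:

e^{tB} =
  [2*t*exp(-5*t) + exp(-5*t), -t*exp(-5*t), t^2*exp(-5*t)/2]
  [4*t*exp(-5*t), -2*t*exp(-5*t) + exp(-5*t), t^2*exp(-5*t) - t*exp(-5*t)]
  [0, 0, exp(-5*t)]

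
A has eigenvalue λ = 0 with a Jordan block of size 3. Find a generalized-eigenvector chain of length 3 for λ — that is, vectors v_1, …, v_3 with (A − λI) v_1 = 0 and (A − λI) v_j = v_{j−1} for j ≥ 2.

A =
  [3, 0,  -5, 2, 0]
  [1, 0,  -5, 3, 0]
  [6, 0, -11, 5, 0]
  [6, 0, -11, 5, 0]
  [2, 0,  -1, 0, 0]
A Jordan chain for λ = 0 of length 3:
v_1 = (0, -1, 0, 0, 1)ᵀ
v_2 = (1, -3, 1, 1, 3)ᵀ
v_3 = (2, 0, 1, 0, 0)ᵀ

Let N = A − (0)·I. We want v_3 with N^3 v_3 = 0 but N^2 v_3 ≠ 0; then v_{j-1} := N · v_j for j = 3, …, 2.

Pick v_3 = (2, 0, 1, 0, 0)ᵀ.
Then v_2 = N · v_3 = (1, -3, 1, 1, 3)ᵀ.
Then v_1 = N · v_2 = (0, -1, 0, 0, 1)ᵀ.

Sanity check: (A − (0)·I) v_1 = (0, 0, 0, 0, 0)ᵀ = 0. ✓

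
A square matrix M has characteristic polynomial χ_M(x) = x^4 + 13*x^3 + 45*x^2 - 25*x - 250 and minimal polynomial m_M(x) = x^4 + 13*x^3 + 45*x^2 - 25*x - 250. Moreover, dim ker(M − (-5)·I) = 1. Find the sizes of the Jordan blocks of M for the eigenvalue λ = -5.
Block sizes for λ = -5: [3]

Step 1 — from the characteristic polynomial, algebraic multiplicity of λ = -5 is 3. From dim ker(M − (-5)·I) = 1, there are exactly 1 Jordan blocks for λ = -5.
Step 2 — from the minimal polynomial, the factor (x + 5)^3 tells us the largest block for λ = -5 has size 3.
Step 3 — with total size 3, 1 blocks, and largest block 3, the block sizes (in nonincreasing order) are [3].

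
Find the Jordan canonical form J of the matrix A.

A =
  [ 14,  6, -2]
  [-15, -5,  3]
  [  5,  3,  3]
J_2(4) ⊕ J_1(4)

The characteristic polynomial is
  det(x·I − A) = x^3 - 12*x^2 + 48*x - 64 = (x - 4)^3

Eigenvalues and multiplicities (the geometric multiplicity of λ is n − rank(A − λI), which equals the number of Jordan blocks for λ):
  λ = 4: algebraic multiplicity = 3, geometric multiplicity = 2

Determining the block sizes for each eigenvalue:
  λ = 4: 2 blocks summing to 3 forces exactly one block of size 2 and the rest size 1 → block sizes [2, 1]

Assembling the blocks gives a Jordan form
J =
  [4, 1, 0]
  [0, 4, 0]
  [0, 0, 4]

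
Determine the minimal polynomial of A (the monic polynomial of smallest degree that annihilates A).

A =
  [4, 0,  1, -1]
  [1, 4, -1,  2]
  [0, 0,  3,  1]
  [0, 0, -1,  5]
x^2 - 8*x + 16

The characteristic polynomial is χ_A(x) = (x - 4)^4, so the eigenvalues are known. The minimal polynomial is
  m_A(x) = Π_λ (x − λ)^{k_λ}
where k_λ is the size of the *largest* Jordan block for λ (equivalently, the smallest k with (A − λI)^k v = 0 for every generalised eigenvector v of λ).

  λ = 4: largest Jordan block has size 2, contributing (x − 4)^2

So m_A(x) = (x - 4)^2 = x^2 - 8*x + 16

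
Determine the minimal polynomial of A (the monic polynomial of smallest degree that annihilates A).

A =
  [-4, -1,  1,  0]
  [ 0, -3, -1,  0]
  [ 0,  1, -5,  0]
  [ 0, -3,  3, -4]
x^2 + 8*x + 16

The characteristic polynomial is χ_A(x) = (x + 4)^4, so the eigenvalues are known. The minimal polynomial is
  m_A(x) = Π_λ (x − λ)^{k_λ}
where k_λ is the size of the *largest* Jordan block for λ (equivalently, the smallest k with (A − λI)^k v = 0 for every generalised eigenvector v of λ).

  λ = -4: largest Jordan block has size 2, contributing (x + 4)^2

So m_A(x) = (x + 4)^2 = x^2 + 8*x + 16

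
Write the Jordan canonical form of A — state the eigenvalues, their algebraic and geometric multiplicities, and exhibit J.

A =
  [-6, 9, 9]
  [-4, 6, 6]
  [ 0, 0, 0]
J_2(0) ⊕ J_1(0)

The characteristic polynomial is
  det(x·I − A) = x^3

Eigenvalues and multiplicities (the geometric multiplicity of λ is n − rank(A − λI), which equals the number of Jordan blocks for λ):
  λ = 0: algebraic multiplicity = 3, geometric multiplicity = 2

Determining the block sizes for each eigenvalue:
  λ = 0: 2 blocks summing to 3 forces exactly one block of size 2 and the rest size 1 → block sizes [2, 1]

Assembling the blocks gives a Jordan form
J =
  [0, 1, 0]
  [0, 0, 0]
  [0, 0, 0]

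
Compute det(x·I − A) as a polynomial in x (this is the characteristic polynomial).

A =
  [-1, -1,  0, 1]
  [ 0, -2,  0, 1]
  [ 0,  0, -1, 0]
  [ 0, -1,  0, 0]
x^4 + 4*x^3 + 6*x^2 + 4*x + 1

Expanding det(x·I − A) (e.g. by cofactor expansion or by noting that A is similar to its Jordan form J, which has the same characteristic polynomial as A) gives
  χ_A(x) = x^4 + 4*x^3 + 6*x^2 + 4*x + 1
which factors as (x + 1)^4. The eigenvalues (with algebraic multiplicities) are λ = -1 with multiplicity 4.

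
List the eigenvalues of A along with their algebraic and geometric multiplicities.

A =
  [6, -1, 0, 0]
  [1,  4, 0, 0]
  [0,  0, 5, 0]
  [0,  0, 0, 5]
λ = 5: alg = 4, geom = 3

Step 1 — factor the characteristic polynomial to read off the algebraic multiplicities:
  χ_A(x) = (x - 5)^4

Step 2 — compute geometric multiplicities via the rank-nullity identity g(λ) = n − rank(A − λI):
  rank(A − (5)·I) = 1, so dim ker(A − (5)·I) = n − 1 = 3

Summary:
  λ = 5: algebraic multiplicity = 4, geometric multiplicity = 3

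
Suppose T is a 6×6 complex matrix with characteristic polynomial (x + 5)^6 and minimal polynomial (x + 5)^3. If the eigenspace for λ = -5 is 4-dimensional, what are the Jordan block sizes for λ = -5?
Block sizes for λ = -5: [3, 1, 1, 1]

Step 1 — from the characteristic polynomial, algebraic multiplicity of λ = -5 is 6. From dim ker(T − (-5)·I) = 4, there are exactly 4 Jordan blocks for λ = -5.
Step 2 — from the minimal polynomial, the factor (x + 5)^3 tells us the largest block for λ = -5 has size 3.
Step 3 — with total size 6, 4 blocks, and largest block 3, the block sizes (in nonincreasing order) are [3, 1, 1, 1].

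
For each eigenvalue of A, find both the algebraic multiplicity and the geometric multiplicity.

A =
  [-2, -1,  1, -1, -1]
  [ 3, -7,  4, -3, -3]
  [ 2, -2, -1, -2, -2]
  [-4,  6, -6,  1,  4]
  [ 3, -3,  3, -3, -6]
λ = -3: alg = 5, geom = 3

Step 1 — factor the characteristic polynomial to read off the algebraic multiplicities:
  χ_A(x) = (x + 3)^5

Step 2 — compute geometric multiplicities via the rank-nullity identity g(λ) = n − rank(A − λI):
  rank(A − (-3)·I) = 2, so dim ker(A − (-3)·I) = n − 2 = 3

Summary:
  λ = -3: algebraic multiplicity = 5, geometric multiplicity = 3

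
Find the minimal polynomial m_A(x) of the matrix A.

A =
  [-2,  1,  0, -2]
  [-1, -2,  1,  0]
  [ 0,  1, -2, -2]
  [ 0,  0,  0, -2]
x^3 + 6*x^2 + 12*x + 8

The characteristic polynomial is χ_A(x) = (x + 2)^4, so the eigenvalues are known. The minimal polynomial is
  m_A(x) = Π_λ (x − λ)^{k_λ}
where k_λ is the size of the *largest* Jordan block for λ (equivalently, the smallest k with (A − λI)^k v = 0 for every generalised eigenvector v of λ).

  λ = -2: largest Jordan block has size 3, contributing (x + 2)^3

So m_A(x) = (x + 2)^3 = x^3 + 6*x^2 + 12*x + 8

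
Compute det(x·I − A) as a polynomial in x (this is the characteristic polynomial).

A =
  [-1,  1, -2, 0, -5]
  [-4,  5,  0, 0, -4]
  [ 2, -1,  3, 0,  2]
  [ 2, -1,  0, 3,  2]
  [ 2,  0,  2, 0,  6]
x^5 - 16*x^4 + 102*x^3 - 324*x^2 + 513*x - 324

Expanding det(x·I − A) (e.g. by cofactor expansion or by noting that A is similar to its Jordan form J, which has the same characteristic polynomial as A) gives
  χ_A(x) = x^5 - 16*x^4 + 102*x^3 - 324*x^2 + 513*x - 324
which factors as (x - 4)*(x - 3)^4. The eigenvalues (with algebraic multiplicities) are λ = 3 with multiplicity 4, λ = 4 with multiplicity 1.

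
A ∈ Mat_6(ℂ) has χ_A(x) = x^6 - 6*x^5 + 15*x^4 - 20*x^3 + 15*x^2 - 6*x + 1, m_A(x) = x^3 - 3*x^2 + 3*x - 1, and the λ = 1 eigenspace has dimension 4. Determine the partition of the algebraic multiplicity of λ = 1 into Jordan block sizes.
Block sizes for λ = 1: [3, 1, 1, 1]

Step 1 — from the characteristic polynomial, algebraic multiplicity of λ = 1 is 6. From dim ker(A − (1)·I) = 4, there are exactly 4 Jordan blocks for λ = 1.
Step 2 — from the minimal polynomial, the factor (x − 1)^3 tells us the largest block for λ = 1 has size 3.
Step 3 — with total size 6, 4 blocks, and largest block 3, the block sizes (in nonincreasing order) are [3, 1, 1, 1].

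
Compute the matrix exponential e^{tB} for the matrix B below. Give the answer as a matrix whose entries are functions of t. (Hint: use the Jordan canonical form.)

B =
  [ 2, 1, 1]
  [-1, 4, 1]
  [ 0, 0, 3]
e^{tB} =
  [-t*exp(3*t) + exp(3*t), t*exp(3*t), t*exp(3*t)]
  [-t*exp(3*t), t*exp(3*t) + exp(3*t), t*exp(3*t)]
  [0, 0, exp(3*t)]

Strategy: write B = P · J · P⁻¹ where J is a Jordan canonical form, so e^{tB} = P · e^{tJ} · P⁻¹, and e^{tJ} can be computed block-by-block.

B has Jordan form
J =
  [3, 1, 0]
  [0, 3, 0]
  [0, 0, 3]
(up to reordering of blocks).

Per-block formulas:
  For a 2×2 Jordan block J_2(3): exp(t · J_2(3)) = e^(3t)·(I + t·N), where N is the 2×2 nilpotent shift.
  For a 1×1 block at λ = 3: exp(t · [3]) = [e^(3t)].

After assembling e^{tJ} and conjugating by P, we get:

e^{tB} =
  [-t*exp(3*t) + exp(3*t), t*exp(3*t), t*exp(3*t)]
  [-t*exp(3*t), t*exp(3*t) + exp(3*t), t*exp(3*t)]
  [0, 0, exp(3*t)]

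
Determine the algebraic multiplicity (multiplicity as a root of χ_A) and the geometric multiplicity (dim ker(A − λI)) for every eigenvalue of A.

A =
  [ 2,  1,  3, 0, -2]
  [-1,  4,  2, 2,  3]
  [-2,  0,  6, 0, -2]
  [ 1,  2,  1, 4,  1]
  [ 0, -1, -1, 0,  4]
λ = 4: alg = 5, geom = 2

Step 1 — factor the characteristic polynomial to read off the algebraic multiplicities:
  χ_A(x) = (x - 4)^5

Step 2 — compute geometric multiplicities via the rank-nullity identity g(λ) = n − rank(A − λI):
  rank(A − (4)·I) = 3, so dim ker(A − (4)·I) = n − 3 = 2

Summary:
  λ = 4: algebraic multiplicity = 5, geometric multiplicity = 2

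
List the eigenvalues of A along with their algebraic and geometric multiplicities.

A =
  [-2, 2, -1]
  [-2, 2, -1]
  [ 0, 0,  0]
λ = 0: alg = 3, geom = 2

Step 1 — factor the characteristic polynomial to read off the algebraic multiplicities:
  χ_A(x) = x^3

Step 2 — compute geometric multiplicities via the rank-nullity identity g(λ) = n − rank(A − λI):
  rank(A − (0)·I) = 1, so dim ker(A − (0)·I) = n − 1 = 2

Summary:
  λ = 0: algebraic multiplicity = 3, geometric multiplicity = 2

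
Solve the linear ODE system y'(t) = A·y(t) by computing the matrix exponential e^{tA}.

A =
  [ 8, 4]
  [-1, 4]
e^{tA} =
  [2*t*exp(6*t) + exp(6*t), 4*t*exp(6*t)]
  [-t*exp(6*t), -2*t*exp(6*t) + exp(6*t)]

Strategy: write A = P · J · P⁻¹ where J is a Jordan canonical form, so e^{tA} = P · e^{tJ} · P⁻¹, and e^{tJ} can be computed block-by-block.

A has Jordan form
J =
  [6, 1]
  [0, 6]
(up to reordering of blocks).

Per-block formulas:
  For a 2×2 Jordan block J_2(6): exp(t · J_2(6)) = e^(6t)·(I + t·N), where N is the 2×2 nilpotent shift.

After assembling e^{tJ} and conjugating by P, we get:

e^{tA} =
  [2*t*exp(6*t) + exp(6*t), 4*t*exp(6*t)]
  [-t*exp(6*t), -2*t*exp(6*t) + exp(6*t)]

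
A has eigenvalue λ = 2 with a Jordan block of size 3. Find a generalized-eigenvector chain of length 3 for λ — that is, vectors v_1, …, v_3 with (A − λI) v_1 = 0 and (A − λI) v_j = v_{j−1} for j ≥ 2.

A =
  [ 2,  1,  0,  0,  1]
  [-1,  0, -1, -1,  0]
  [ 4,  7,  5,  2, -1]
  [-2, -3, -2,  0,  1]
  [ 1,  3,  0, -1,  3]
A Jordan chain for λ = 2 of length 3:
v_1 = (1, -1, 2, -1, 1)ᵀ
v_2 = (1, -2, 7, -3, 3)ᵀ
v_3 = (0, 1, 0, 0, 0)ᵀ

Let N = A − (2)·I. We want v_3 with N^3 v_3 = 0 but N^2 v_3 ≠ 0; then v_{j-1} := N · v_j for j = 3, …, 2.

Pick v_3 = (0, 1, 0, 0, 0)ᵀ.
Then v_2 = N · v_3 = (1, -2, 7, -3, 3)ᵀ.
Then v_1 = N · v_2 = (1, -1, 2, -1, 1)ᵀ.

Sanity check: (A − (2)·I) v_1 = (0, 0, 0, 0, 0)ᵀ = 0. ✓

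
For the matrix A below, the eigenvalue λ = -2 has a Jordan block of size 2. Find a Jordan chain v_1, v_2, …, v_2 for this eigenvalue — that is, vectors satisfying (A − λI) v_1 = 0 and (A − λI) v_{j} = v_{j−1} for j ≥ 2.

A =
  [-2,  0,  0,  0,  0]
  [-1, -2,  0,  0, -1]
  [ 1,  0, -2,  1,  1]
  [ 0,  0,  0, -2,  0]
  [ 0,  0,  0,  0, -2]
A Jordan chain for λ = -2 of length 2:
v_1 = (0, -1, 1, 0, 0)ᵀ
v_2 = (1, 0, 0, 0, 0)ᵀ

Let N = A − (-2)·I. We want v_2 with N^2 v_2 = 0 but N^1 v_2 ≠ 0; then v_{j-1} := N · v_j for j = 2, …, 2.

Pick v_2 = (1, 0, 0, 0, 0)ᵀ.
Then v_1 = N · v_2 = (0, -1, 1, 0, 0)ᵀ.

Sanity check: (A − (-2)·I) v_1 = (0, 0, 0, 0, 0)ᵀ = 0. ✓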